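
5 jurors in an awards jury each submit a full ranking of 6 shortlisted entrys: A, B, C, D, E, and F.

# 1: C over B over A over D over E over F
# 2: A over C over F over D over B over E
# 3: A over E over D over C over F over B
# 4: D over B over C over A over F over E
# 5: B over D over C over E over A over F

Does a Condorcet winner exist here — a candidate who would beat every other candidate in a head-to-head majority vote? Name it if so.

Head-to-head results (5 voters total):
A vs B: B wins 3–2.
A vs C: C wins 3–2.
A vs D: A wins 3–2.
A vs E: A wins 4–1.
A vs F: A wins 5–0.
B vs C: C wins 3–2.
B vs D: D wins 3–2.
B vs E: B wins 4–1.
B vs F: B wins 3–2.
C vs D: D wins 3–2.
C vs E: C wins 4–1.
C vs F: C wins 5–0.
D vs E: D wins 4–1.
D vs F: D wins 4–1.
E vs F: E wins 3–2.
No candidate beats all others: A beats D beats B beats A, a majority cycle.

No Condorcet winner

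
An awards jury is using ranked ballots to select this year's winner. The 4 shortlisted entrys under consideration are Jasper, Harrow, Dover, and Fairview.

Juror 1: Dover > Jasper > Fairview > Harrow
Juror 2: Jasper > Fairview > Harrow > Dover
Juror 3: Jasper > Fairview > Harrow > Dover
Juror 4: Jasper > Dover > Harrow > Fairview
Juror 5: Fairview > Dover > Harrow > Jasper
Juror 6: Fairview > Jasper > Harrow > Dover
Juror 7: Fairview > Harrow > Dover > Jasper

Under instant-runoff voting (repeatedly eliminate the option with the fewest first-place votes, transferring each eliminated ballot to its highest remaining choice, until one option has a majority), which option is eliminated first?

Round 1: Jasper 3, Fairview 3, Dover 1, Harrow 0. Harrow has the fewest and is eliminated.
Round 2: Jasper 3, Fairview 3, Dover 1. Dover has the fewest and is eliminated.
Round 3: Jasper 4, Fairview 3. Jasper has a majority.

Harrow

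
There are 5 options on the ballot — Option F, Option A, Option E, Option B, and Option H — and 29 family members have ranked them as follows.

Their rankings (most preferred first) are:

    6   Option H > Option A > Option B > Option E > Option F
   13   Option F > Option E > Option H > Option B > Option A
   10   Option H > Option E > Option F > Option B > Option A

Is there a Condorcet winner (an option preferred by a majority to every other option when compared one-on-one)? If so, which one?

Option H

Head-to-head results (29 voters total):
Option F vs Option A: Option F wins 23–6.
Option F vs Option E: Option E wins 16–13.
Option F vs Option B: Option F wins 23–6.
Option F vs Option H: Option H wins 16–13.
Option A vs Option E: Option E wins 23–6.
Option A vs Option B: Option B wins 23–6.
Option A vs Option H: Option H wins 29–0.
Option E vs Option B: Option E wins 23–6.
Option E vs Option H: Option H wins 16–13.
Option B vs Option H: Option H wins 29–0.
Option H beats each rival — Option F (16–13), Option A (29–0), Option E (16–13), Option B (29–0) — so Option H is the Condorcet winner.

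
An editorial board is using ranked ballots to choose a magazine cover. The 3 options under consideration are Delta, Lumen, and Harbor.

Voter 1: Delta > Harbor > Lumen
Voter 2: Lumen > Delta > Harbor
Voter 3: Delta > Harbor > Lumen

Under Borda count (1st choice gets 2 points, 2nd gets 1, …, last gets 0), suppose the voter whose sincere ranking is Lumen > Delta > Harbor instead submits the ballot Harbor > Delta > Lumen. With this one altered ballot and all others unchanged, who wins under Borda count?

Borda totals with the altered ballot: Delta 5, Lumen 0, Harbor 4.
The winner is unchanged: still Delta.

Delta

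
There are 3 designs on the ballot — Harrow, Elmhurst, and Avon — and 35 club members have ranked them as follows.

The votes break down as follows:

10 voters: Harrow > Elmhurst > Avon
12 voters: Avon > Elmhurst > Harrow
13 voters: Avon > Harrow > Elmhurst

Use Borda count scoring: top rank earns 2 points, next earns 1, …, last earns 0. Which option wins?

Borda scores:
  Harrow: 10·2 + 12·0 + 13·1 = 33
  Elmhurst: 10·1 + 12·1 + 13·0 = 22
  Avon: 10·0 + 12·2 + 13·2 = 50
Avon has the highest total.

Avon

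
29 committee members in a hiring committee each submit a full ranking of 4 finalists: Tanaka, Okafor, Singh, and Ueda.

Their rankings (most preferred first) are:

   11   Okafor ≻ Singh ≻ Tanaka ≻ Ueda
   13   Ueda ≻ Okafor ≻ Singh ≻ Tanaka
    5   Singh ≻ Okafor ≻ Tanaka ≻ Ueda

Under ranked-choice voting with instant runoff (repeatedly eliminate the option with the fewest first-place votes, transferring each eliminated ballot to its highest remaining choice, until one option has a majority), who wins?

Okafor

Round 1: Ueda 13, Okafor 11, Singh 5, Tanaka 0. Tanaka has the fewest and is eliminated.
Round 2: Ueda 13, Okafor 11, Singh 5. Singh has the fewest and is eliminated.
Round 3: Okafor 16, Ueda 13. Okafor has a majority.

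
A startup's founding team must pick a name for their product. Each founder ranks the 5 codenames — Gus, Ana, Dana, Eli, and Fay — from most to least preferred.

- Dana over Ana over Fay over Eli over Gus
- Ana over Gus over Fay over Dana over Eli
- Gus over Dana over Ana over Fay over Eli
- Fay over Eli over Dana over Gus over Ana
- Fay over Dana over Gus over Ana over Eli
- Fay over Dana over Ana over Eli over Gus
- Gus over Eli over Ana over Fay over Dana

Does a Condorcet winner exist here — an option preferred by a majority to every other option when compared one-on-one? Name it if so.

Head-to-head results (7 voters total):
Gus vs Ana: Gus wins 4–3.
Gus vs Dana: Dana wins 4–3.
Gus vs Eli: Gus wins 4–3.
Gus vs Fay: Fay wins 4–3.
Ana vs Dana: Dana wins 5–2.
Ana vs Eli: Ana wins 5–2.
Ana vs Fay: Ana wins 4–3.
Dana vs Eli: Dana wins 5–2.
Dana vs Fay: Fay wins 5–2.
Eli vs Fay: Fay wins 6–1.
No candidate beats all others: Gus beats Ana beats Fay beats Gus, a majority cycle.

None — there is no Condorcet winner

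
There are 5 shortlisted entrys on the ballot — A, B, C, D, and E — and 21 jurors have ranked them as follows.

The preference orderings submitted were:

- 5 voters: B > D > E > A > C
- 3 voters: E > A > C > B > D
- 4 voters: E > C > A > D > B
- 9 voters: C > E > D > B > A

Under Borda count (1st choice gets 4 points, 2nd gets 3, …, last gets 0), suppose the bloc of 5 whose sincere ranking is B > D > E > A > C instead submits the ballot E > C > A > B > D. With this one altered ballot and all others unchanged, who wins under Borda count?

E

Borda totals with the altered ballot: A 27, B 17, C 69, D 22, E 75.
The winner is unchanged: still E.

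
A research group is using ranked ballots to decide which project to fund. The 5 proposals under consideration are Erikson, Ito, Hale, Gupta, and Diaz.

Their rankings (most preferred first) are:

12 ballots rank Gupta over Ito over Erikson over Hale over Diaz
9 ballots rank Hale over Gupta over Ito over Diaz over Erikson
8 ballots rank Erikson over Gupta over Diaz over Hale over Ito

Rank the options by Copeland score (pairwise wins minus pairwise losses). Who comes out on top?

Gupta

Pairwise results:
  Erikson vs Ito: Ito wins 21–8.
  Erikson vs Hale: Erikson wins 20–9.
  Erikson vs Gupta: Gupta wins 21–8.
  Erikson vs Diaz: Erikson wins 20–9.
  Ito vs Hale: Hale wins 17–12.
  Ito vs Gupta: Gupta wins 29–0.
  Ito vs Diaz: Ito wins 21–8.
  Hale vs Gupta: Gupta wins 20–9.
  Hale vs Diaz: Hale wins 21–8.
  Gupta vs Diaz: Gupta wins 29–0.
Copeland scores (wins − losses):
  Erikson: 2 − 2 = 0
  Ito: 2 − 2 = 0
  Hale: 2 − 2 = 0
  Gupta: 4 − 0 = 4
  Diaz: 0 − 4 = -4
Gupta has the best Copeland score.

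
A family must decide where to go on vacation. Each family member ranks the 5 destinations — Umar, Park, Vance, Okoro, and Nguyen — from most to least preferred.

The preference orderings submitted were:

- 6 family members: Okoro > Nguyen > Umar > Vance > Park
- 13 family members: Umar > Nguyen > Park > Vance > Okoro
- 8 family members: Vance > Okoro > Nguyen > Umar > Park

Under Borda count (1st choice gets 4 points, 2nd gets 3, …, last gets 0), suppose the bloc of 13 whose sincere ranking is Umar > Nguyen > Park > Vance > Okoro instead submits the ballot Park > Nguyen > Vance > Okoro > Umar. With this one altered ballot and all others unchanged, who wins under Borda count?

Borda totals with the altered ballot: Umar 20, Park 52, Vance 64, Okoro 61, Nguyen 73.
The winner is unchanged: still Nguyen.

Nguyen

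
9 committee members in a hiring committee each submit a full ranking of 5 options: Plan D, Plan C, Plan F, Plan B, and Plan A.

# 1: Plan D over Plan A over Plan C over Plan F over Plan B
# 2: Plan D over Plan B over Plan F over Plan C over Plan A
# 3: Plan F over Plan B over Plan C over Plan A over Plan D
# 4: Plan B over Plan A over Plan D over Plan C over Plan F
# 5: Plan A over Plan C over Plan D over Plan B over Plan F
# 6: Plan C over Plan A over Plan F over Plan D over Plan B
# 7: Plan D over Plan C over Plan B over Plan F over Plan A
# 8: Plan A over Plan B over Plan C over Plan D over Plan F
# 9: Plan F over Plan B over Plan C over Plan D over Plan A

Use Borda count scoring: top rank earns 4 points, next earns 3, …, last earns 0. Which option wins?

Plan C

Borda scores:
  Plan D: 4 + 4 + 0 + 2 + 2 + 1 + 4 + 1 + 1 = 19
  Plan C: 2 + 1 + 2 + 1 + 3 + 4 + 3 + 2 + 2 = 20
  Plan F: 1 + 2 + 4 + 0 + 0 + 2 + 1 + 0 + 4 = 14
  Plan B: 0 + 3 + 3 + 4 + 1 + 0 + 2 + 3 + 3 = 19
  Plan A: 3 + 0 + 1 + 3 + 4 + 3 + 0 + 4 + 0 = 18
Plan C has the highest total.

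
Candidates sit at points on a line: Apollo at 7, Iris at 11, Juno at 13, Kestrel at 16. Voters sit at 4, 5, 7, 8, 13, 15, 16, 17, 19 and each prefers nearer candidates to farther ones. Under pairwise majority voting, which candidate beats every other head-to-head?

With single-peaked preferences on a line, the Condorcet winner is the candidate closest to the median voter.
The median voter (position 13) is closest to Juno at 13.
Check: Juno vs Iris — voters closer to Juno: 5 of 9.

Juno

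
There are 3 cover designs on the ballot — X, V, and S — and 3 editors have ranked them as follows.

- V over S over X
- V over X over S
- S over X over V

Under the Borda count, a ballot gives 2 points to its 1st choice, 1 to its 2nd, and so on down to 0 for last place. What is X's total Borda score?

2

Borda scores:
  X: 0 + 1 + 1 = 2
  V: 2 + 2 + 0 = 4
  S: 1 + 0 + 2 = 3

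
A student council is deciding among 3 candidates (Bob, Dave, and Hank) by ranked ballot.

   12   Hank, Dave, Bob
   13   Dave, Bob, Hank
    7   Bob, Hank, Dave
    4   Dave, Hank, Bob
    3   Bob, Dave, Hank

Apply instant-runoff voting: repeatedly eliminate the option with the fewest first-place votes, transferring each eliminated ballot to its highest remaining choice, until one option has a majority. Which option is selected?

Round 1: Dave 17, Hank 12, Bob 10. Bob has the fewest and is eliminated.
Round 2: Dave 20, Hank 19. Dave has a majority.

Dave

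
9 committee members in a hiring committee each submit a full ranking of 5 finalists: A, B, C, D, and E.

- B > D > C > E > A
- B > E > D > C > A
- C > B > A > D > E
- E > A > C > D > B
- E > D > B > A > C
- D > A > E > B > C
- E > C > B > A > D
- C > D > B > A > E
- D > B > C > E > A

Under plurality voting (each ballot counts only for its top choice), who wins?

First-place vote totals:
  A: 0
  B: 2
  C: 2
  D: 2
  E: 3
E has the most first-place votes.

E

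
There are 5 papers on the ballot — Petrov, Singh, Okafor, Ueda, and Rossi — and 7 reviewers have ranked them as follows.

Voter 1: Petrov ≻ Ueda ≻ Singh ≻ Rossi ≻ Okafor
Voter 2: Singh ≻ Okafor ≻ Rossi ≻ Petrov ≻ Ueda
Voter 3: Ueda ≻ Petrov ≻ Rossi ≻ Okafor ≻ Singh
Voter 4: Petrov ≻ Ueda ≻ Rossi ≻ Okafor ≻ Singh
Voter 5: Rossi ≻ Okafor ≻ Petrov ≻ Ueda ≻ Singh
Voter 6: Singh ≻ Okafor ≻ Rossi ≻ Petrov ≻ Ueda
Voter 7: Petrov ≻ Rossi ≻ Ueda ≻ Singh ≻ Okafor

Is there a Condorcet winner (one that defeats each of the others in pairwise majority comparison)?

Head-to-head results (7 voters total):
Petrov vs Singh: Petrov wins 5–2.
Petrov vs Okafor: Petrov wins 4–3.
Petrov vs Ueda: Petrov wins 6–1.
Petrov vs Rossi: Petrov wins 4–3.
Singh vs Okafor: Singh wins 4–3.
Singh vs Ueda: Ueda wins 5–2.
Singh vs Rossi: Rossi wins 4–3.
Okafor vs Ueda: Ueda wins 4–3.
Okafor vs Rossi: Rossi wins 5–2.
Ueda vs Rossi: Rossi wins 4–3.
Petrov beats each rival — Singh (5–2), Okafor (4–3), Ueda (6–1), Rossi (4–3) — so Petrov is the Condorcet winner.

Yes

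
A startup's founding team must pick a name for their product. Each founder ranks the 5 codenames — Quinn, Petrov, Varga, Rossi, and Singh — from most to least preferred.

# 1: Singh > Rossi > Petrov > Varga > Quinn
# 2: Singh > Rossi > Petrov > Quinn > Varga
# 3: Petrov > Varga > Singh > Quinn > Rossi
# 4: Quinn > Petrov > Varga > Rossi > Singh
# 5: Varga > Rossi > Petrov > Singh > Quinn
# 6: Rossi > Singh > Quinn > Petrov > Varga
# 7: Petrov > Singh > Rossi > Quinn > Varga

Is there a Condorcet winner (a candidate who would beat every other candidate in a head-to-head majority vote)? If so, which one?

Head-to-head results (7 voters total):
Quinn vs Petrov: Petrov wins 5–2.
Quinn vs Varga: Quinn wins 4–3.
Quinn vs Rossi: Rossi wins 5–2.
Quinn vs Singh: Singh wins 6–1.
Petrov vs Varga: Petrov wins 6–1.
Petrov vs Rossi: Rossi wins 4–3.
Petrov vs Singh: Petrov wins 4–3.
Varga vs Rossi: Rossi wins 4–3.
Varga vs Singh: Singh wins 4–3.
Rossi vs Singh: Singh wins 4–3.
No candidate beats all others: Petrov beats Singh beats Rossi beats Petrov, a majority cycle.

None — there is no Condorcet winner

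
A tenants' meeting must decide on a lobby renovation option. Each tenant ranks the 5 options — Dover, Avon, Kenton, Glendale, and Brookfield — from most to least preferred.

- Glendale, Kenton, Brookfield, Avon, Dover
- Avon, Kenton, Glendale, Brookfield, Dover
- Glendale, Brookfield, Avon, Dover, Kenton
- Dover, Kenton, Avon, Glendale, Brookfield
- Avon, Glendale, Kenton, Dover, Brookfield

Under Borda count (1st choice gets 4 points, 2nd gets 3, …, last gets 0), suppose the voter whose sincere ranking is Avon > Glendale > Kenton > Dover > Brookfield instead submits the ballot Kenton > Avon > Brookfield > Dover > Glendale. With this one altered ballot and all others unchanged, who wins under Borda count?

Kenton

Borda totals with the altered ballot: Dover 6, Avon 12, Kenton 13, Glendale 11, Brookfield 8.
The switch changes the winner from Glendale to Kenton.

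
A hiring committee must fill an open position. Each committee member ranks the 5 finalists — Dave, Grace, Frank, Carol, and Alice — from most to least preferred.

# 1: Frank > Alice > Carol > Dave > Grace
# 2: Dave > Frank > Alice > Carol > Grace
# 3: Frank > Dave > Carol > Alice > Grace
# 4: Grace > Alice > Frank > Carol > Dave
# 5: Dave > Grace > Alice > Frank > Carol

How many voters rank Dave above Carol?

3

Ballots ranking Dave above Carol: 3.
Ballots ranking Carol above Dave: 2.
So 3 of 5 voters prefer Dave to Carol.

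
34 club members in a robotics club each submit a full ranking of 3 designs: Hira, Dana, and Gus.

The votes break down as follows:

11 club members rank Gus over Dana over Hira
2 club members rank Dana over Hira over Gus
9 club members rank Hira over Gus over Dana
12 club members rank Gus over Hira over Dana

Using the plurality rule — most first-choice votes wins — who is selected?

First-place vote totals:
  Hira: 9
  Dana: 2
  Gus: 23
Gus has the most first-place votes.

Gus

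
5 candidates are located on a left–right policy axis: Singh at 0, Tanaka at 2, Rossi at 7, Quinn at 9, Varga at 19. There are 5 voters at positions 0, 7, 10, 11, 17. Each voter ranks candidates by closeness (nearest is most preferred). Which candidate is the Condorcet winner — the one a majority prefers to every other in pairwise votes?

With single-peaked preferences on a line, the Condorcet winner is the candidate closest to the median voter.
The median voter (position 10) is closest to Quinn at 9.
Check: Quinn vs Varga — voters closer to Quinn: 4 of 5.

Quinn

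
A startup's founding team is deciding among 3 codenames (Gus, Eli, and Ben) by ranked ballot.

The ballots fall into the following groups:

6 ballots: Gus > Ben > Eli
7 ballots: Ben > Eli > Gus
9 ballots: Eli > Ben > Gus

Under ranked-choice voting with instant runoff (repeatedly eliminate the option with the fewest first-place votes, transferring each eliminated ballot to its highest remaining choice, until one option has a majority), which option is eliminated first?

Gus

Round 1: Eli 9, Ben 7, Gus 6. Gus has the fewest and is eliminated.
Round 2: Ben 13, Eli 9. Ben has a majority.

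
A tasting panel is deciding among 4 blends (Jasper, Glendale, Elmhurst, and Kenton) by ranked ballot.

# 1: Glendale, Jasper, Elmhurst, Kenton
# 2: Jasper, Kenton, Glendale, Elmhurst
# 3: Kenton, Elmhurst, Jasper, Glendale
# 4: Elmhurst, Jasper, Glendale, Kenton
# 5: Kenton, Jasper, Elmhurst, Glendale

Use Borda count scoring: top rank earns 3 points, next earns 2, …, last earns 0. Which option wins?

Jasper

Borda scores:
  Jasper: 2 + 3 + 1 + 2 + 2 = 10
  Glendale: 3 + 1 + 0 + 1 + 0 = 5
  Elmhurst: 1 + 0 + 2 + 3 + 1 = 7
  Kenton: 0 + 2 + 3 + 0 + 3 = 8
Jasper has the highest total.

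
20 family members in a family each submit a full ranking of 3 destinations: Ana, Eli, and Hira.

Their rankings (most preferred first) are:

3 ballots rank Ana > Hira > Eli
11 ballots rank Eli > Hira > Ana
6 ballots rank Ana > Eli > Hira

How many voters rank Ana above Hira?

9

Ballots ranking Ana above Hira: 3+6 = 9.
Ballots ranking Hira above Ana: 11.
So 9 of 20 voters prefer Ana to Hira.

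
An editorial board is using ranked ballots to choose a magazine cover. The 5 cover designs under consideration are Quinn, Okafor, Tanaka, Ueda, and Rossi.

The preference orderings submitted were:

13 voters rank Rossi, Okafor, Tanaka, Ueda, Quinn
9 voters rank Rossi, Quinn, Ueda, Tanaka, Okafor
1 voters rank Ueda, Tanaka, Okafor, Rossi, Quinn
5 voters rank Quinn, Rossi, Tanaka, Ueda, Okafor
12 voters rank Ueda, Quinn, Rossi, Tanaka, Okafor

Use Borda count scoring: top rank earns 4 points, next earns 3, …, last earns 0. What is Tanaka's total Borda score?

60

Borda scores:
  Quinn: 13·0 + 9·3 + 0 + 5·4 + 12·3 = 83
  Okafor: 13·3 + 9·0 + 2 + 5·0 + 12·0 = 41
  Tanaka: 13·2 + 9·1 + 3 + 5·2 + 12·1 = 60
  Ueda: 13·1 + 9·2 + 4 + 5·1 + 12·4 = 88
  Rossi: 13·4 + 9·4 + 1 + 5·3 + 12·2 = 128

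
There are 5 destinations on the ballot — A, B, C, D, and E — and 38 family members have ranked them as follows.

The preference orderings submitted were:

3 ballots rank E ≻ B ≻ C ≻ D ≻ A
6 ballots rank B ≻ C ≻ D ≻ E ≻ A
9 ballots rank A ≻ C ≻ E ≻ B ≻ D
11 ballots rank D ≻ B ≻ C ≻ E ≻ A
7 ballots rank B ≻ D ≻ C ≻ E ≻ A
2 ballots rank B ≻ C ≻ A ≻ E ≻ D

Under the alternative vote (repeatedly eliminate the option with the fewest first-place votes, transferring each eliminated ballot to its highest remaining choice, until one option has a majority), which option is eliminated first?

Round 1: B 15, D 11, A 9, E 3, C 0. C has the fewest and is eliminated.
Round 2: B 15, D 11, A 9, E 3. E has the fewest and is eliminated.
Round 3: B 18, D 11, A 9. A has the fewest and is eliminated.
Round 4: B 27, D 11. B has a majority.

C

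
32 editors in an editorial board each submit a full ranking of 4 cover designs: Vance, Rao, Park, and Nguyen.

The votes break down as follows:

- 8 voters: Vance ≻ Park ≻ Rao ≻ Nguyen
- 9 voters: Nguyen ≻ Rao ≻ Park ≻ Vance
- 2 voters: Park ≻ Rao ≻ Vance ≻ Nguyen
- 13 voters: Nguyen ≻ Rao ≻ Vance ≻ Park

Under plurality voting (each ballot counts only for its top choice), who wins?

First-place vote totals:
  Vance: 8
  Rao: 0
  Park: 2
  Nguyen: 22
Nguyen has the most first-place votes.

Nguyen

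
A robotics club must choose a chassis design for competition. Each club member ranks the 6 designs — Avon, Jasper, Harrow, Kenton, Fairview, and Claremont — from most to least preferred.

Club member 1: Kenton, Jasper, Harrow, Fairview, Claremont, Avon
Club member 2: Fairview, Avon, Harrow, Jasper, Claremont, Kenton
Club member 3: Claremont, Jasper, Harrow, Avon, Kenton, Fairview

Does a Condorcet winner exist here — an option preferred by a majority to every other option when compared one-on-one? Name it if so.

Head-to-head results (3 voters total):
Avon vs Jasper: Jasper wins 2–1.
Avon vs Harrow: Harrow wins 2–1.
Avon vs Kenton: Avon wins 2–1.
Avon vs Fairview: Fairview wins 2–1.
Avon vs Claremont: Claremont wins 2–1.
Jasper vs Harrow: Jasper wins 2–1.
Jasper vs Kenton: Jasper wins 2–1.
Jasper vs Fairview: Jasper wins 2–1.
Jasper vs Claremont: Jasper wins 2–1.
Harrow vs Kenton: Harrow wins 2–1.
Harrow vs Fairview: Harrow wins 2–1.
Harrow vs Claremont: Harrow wins 2–1.
Kenton vs Fairview: Kenton wins 2–1.
Kenton vs Claremont: Claremont wins 2–1.
Fairview vs Claremont: Fairview wins 2–1.
Jasper beats each rival — Avon (2–1), Harrow (2–1), Kenton (2–1), Fairview (2–1), Claremont (2–1) — so Jasper is the Condorcet winner.

Jasper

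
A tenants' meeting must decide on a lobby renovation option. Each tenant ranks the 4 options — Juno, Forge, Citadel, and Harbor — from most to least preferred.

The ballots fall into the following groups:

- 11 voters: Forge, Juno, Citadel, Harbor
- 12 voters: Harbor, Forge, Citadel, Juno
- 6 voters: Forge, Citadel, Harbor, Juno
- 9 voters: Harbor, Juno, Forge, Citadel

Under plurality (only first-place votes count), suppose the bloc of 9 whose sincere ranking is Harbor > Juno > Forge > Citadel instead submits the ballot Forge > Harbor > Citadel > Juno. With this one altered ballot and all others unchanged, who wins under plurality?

First-place totals with the altered ballot: Juno 0, Forge 26, Citadel 0, Harbor 12.
The switch changes the winner from Harbor to Forge.

Forge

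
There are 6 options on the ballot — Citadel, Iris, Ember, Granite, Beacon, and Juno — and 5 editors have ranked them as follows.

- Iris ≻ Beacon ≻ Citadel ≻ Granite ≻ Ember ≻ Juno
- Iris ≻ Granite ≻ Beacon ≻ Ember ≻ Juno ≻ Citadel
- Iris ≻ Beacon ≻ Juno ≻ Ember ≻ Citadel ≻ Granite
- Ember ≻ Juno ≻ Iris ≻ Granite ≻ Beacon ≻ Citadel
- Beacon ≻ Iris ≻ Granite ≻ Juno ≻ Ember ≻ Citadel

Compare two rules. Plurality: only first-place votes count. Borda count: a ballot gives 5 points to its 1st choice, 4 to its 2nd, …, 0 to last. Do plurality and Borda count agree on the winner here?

Yes

Plurality first-place counts: Citadel 0, Iris 3, Ember 1, Granite 0, Beacon 1, Juno 0 → Iris.
Borda totals: Citadel 4, Iris 22, Ember 11, Granite 11, Beacon 17, Juno 10 → Iris.
The two rules agree on Iris.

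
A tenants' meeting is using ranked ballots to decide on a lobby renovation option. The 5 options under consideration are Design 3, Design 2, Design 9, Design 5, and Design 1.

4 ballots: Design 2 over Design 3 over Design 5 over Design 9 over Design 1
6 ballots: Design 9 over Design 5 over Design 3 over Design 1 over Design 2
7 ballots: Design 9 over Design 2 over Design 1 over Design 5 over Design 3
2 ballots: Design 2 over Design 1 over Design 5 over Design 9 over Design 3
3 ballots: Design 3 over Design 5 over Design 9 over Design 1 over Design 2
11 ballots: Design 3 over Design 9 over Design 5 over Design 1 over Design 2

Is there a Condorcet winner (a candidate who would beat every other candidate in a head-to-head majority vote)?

Head-to-head results (33 voters total):
Design 3 vs Design 2: Design 3 wins 20–13.
Design 3 vs Design 9: Design 3 wins 18–15.
Design 3 vs Design 5: Design 3 wins 18–15.
Design 3 vs Design 1: Design 3 wins 24–9.
Design 2 vs Design 9: Design 9 wins 27–6.
Design 2 vs Design 5: Design 5 wins 20–13.
Design 2 vs Design 1: Design 1 wins 20–13.
Design 9 vs Design 5: Design 9 wins 24–9.
Design 9 vs Design 1: Design 9 wins 31–2.
Design 5 vs Design 1: Design 5 wins 24–9.
Design 3 beats each rival — Design 2 (20–13), Design 9 (18–15), Design 5 (18–15), Design 1 (24–9) — so Design 3 is the Condorcet winner.

Yes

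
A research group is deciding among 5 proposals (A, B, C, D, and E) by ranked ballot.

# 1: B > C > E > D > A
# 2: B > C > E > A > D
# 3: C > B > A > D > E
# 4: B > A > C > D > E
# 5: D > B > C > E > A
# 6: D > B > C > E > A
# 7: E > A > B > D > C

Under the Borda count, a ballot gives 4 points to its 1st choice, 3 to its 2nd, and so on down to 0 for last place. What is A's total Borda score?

Borda scores:
  A: 0 + 1 + 2 + 3 + 0 + 0 + 3 = 9
  B: 4 + 4 + 3 + 4 + 3 + 3 + 2 = 23
  C: 3 + 3 + 4 + 2 + 2 + 2 + 0 = 16
  D: 1 + 0 + 1 + 1 + 4 + 4 + 1 = 12
  E: 2 + 2 + 0 + 0 + 1 + 1 + 4 = 10

9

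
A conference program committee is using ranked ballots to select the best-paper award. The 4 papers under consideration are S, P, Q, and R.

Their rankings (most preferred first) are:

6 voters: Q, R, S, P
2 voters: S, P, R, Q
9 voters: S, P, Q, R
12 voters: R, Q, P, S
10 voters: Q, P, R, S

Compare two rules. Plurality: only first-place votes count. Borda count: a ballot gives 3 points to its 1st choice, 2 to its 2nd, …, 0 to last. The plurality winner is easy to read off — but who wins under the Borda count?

Plurality first-place counts: S 11, P 0, Q 16, R 12 → Q.
Borda totals: S 39, P 54, Q 81, R 60 → Q.

Q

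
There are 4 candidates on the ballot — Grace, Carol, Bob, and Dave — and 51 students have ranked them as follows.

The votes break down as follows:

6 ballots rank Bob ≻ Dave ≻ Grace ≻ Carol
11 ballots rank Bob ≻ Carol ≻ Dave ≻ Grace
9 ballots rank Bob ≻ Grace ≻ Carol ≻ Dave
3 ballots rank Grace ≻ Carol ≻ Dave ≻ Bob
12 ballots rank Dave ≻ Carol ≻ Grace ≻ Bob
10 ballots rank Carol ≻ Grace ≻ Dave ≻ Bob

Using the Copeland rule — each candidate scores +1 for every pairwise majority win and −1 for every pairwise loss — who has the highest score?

Pairwise results:
  Grace vs Carol: Carol wins 33–18.
  Grace vs Bob: Bob wins 26–25.
  Grace vs Dave: Dave wins 29–22.
  Carol vs Bob: Bob wins 26–25.
  Carol vs Dave: Carol wins 33–18.
  Bob vs Dave: Bob wins 26–25.
Copeland scores (wins − losses):
  Grace: 0 − 3 = -3
  Carol: 2 − 1 = 1
  Bob: 3 − 0 = 3
  Dave: 1 − 2 = -1
Bob has the best Copeland score.

Bob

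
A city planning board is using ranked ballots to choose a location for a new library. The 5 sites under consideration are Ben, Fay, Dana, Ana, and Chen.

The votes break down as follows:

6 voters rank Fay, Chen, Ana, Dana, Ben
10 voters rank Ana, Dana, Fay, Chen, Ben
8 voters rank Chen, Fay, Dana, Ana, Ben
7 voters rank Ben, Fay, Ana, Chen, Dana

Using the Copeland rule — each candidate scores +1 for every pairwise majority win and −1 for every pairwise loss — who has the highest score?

Pairwise results:
  Ben vs Fay: Fay wins 24–7.
  Ben vs Dana: Dana wins 24–7.
  Ben vs Ana: Ana wins 24–7.
  Ben vs Chen: Chen wins 24–7.
  Fay vs Dana: Fay wins 21–10.
  Fay vs Ana: Fay wins 21–10.
  Fay vs Chen: Fay wins 23–8.
  Dana vs Ana: Ana wins 23–8.
  Dana vs Chen: Chen wins 21–10.
  Ana vs Chen: Ana wins 17–14.
Copeland scores (wins − losses):
  Ben: 0 − 4 = -4
  Fay: 4 − 0 = 4
  Dana: 1 − 3 = -2
  Ana: 3 − 1 = 2
  Chen: 2 − 2 = 0
Fay has the best Copeland score.

Fay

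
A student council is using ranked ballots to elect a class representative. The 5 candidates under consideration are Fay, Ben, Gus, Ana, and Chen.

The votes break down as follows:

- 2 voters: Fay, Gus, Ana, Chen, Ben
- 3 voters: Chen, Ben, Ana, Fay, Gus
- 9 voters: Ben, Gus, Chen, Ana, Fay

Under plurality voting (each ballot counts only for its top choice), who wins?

Ben

First-place vote totals:
  Fay: 2
  Ben: 9
  Gus: 0
  Ana: 0
  Chen: 3
Ben has the most first-place votes.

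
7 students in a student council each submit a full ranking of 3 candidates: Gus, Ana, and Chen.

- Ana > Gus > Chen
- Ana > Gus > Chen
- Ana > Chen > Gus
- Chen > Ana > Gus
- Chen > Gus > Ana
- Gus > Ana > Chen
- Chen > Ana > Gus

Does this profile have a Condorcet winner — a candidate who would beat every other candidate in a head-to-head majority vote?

Head-to-head results (7 voters total):
Gus vs Ana: Ana wins 5–2.
Gus vs Chen: Chen wins 4–3.
Ana vs Chen: Ana wins 4–3.
Ana beats each rival — Gus (5–2), Chen (4–3) — so Ana is the Condorcet winner.

Yes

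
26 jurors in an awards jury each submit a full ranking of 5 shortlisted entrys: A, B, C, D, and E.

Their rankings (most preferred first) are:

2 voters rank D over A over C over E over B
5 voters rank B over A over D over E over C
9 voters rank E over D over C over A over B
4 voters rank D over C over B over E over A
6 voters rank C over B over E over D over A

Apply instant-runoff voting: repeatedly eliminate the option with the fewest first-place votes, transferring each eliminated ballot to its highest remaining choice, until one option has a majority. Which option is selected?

Round 1: E 9, C 6, D 6, B 5, A 0. A has the fewest and is eliminated.
Round 2: E 9, C 6, D 6, B 5. B has the fewest and is eliminated.
Round 3: D 11, E 9, C 6. C has the fewest and is eliminated.
Round 4: E 15, D 11. E has a majority.

E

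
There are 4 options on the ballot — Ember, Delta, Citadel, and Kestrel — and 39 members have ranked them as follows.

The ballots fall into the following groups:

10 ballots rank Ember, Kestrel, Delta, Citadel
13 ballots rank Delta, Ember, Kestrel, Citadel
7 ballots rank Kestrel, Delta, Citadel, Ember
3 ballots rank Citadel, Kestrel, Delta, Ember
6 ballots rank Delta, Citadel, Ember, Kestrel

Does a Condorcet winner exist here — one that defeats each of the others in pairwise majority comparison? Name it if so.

Head-to-head results (39 voters total):
Ember vs Delta: Delta wins 29–10.
Ember vs Citadel: Ember wins 23–16.
Ember vs Kestrel: Ember wins 29–10.
Delta vs Citadel: Delta wins 36–3.
Delta vs Kestrel: Kestrel wins 20–19.
Citadel vs Kestrel: Kestrel wins 30–9.
No candidate beats all others: Ember beats Kestrel beats Delta beats Ember, a majority cycle.

There is no Condorcet winner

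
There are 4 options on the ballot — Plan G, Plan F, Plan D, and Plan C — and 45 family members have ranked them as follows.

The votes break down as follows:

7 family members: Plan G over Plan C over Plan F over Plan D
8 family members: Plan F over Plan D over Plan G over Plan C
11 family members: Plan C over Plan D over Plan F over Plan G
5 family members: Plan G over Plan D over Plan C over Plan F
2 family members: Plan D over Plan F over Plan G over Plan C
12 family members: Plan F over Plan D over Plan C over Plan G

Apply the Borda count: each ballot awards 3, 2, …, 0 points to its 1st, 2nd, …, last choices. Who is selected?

Borda scores:
  Plan G: 7·3 + 8·1 + 11·0 + 5·3 + 2·1 + 12·0 = 46
  Plan F: 7·1 + 8·3 + 11·1 + 5·0 + 2·2 + 12·3 = 82
  Plan D: 7·0 + 8·2 + 11·2 + 5·2 + 2·3 + 12·2 = 78
  Plan C: 7·2 + 8·0 + 11·3 + 5·1 + 2·0 + 12·1 = 64
Plan F has the highest total.

Plan F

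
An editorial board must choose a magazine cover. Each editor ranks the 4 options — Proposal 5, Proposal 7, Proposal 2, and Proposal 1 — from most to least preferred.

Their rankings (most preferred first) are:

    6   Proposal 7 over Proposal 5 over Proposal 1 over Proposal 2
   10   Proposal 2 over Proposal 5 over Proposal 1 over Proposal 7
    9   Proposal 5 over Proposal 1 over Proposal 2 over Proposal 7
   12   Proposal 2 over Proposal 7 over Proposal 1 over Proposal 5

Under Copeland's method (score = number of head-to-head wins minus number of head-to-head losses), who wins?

Proposal 2

Pairwise results:
  Proposal 5 vs Proposal 7: Proposal 5 wins 19–18.
  Proposal 5 vs Proposal 2: Proposal 2 wins 22–15.
  Proposal 5 vs Proposal 1: Proposal 5 wins 25–12.
  Proposal 7 vs Proposal 2: Proposal 2 wins 31–6.
  Proposal 7 vs Proposal 1: Proposal 1 wins 19–18.
  Proposal 2 vs Proposal 1: Proposal 2 wins 22–15.
Copeland scores (wins − losses):
  Proposal 5: 2 − 1 = 1
  Proposal 7: 0 − 3 = -3
  Proposal 2: 3 − 0 = 3
  Proposal 1: 1 − 2 = -1
Proposal 2 has the best Copeland score.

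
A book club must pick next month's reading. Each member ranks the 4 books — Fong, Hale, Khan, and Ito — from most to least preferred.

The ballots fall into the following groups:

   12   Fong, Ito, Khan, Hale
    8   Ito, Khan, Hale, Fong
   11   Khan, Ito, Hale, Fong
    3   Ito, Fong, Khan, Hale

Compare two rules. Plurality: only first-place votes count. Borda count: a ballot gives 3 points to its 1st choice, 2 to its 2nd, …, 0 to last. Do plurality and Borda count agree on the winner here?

No

Plurality first-place counts: Fong 12, Hale 0, Khan 11, Ito 11 → Fong.
Borda totals: Fong 42, Hale 19, Khan 64, Ito 79 → Ito.
The two rules disagree: plurality picks Fong, Borda picks Ito.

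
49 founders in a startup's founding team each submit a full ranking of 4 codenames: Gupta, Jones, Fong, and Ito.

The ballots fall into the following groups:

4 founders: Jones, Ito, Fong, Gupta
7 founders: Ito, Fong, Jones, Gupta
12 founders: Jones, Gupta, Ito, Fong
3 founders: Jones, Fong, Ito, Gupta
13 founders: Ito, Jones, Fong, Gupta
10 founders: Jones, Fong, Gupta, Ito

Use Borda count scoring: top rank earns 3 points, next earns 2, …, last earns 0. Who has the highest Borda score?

Borda scores:
  Gupta: 4·0 + 7·0 + 12·2 + 3·0 + 13·0 + 10·1 = 34
  Jones: 4·3 + 7·1 + 12·3 + 3·3 + 13·2 + 10·3 = 120
  Fong: 4·1 + 7·2 + 12·0 + 3·2 + 13·1 + 10·2 = 57
  Ito: 4·2 + 7·3 + 12·1 + 3·1 + 13·3 + 10·0 = 83
Jones has the highest total.

Jones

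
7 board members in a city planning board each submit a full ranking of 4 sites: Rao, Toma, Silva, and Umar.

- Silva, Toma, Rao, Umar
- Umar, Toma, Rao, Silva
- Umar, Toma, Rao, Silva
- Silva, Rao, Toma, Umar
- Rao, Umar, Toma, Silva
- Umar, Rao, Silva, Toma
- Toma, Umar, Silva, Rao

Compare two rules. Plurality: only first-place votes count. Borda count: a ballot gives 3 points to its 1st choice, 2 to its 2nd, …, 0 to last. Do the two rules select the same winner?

Plurality first-place counts: Rao 1, Toma 1, Silva 2, Umar 3 → Umar.
Borda totals: Rao 10, Toma 11, Silva 8, Umar 13 → Umar.
The two rules agree on Umar.

Yes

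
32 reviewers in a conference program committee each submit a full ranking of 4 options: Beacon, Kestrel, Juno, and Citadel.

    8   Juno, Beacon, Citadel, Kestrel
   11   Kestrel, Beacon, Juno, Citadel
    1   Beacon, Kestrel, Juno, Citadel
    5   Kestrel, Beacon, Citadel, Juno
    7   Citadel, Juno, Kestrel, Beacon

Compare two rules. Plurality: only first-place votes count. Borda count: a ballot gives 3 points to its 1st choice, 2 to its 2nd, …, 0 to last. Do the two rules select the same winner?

Plurality first-place counts: Beacon 1, Kestrel 16, Juno 8, Citadel 7 → Kestrel.
Borda totals: Beacon 51, Kestrel 57, Juno 50, Citadel 34 → Kestrel.
The two rules agree on Kestrel.

Yes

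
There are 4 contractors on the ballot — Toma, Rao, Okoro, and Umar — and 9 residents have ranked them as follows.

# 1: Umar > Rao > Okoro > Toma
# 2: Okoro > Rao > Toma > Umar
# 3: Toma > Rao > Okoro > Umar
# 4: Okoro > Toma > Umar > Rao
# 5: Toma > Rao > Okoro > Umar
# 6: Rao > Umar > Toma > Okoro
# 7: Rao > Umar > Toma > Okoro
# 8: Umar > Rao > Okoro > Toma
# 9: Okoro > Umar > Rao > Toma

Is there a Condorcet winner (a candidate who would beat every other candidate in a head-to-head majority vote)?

Yes

Head-to-head results (9 voters total):
Toma vs Rao: Rao wins 6–3.
Toma vs Okoro: Okoro wins 5–4.
Toma vs Umar: Umar wins 5–4.
Rao vs Okoro: Rao wins 6–3.
Rao vs Umar: Rao wins 5–4.
Okoro vs Umar: Okoro wins 5–4.
Rao beats each rival — Toma (6–3), Okoro (6–3), Umar (5–4) — so Rao is the Condorcet winner.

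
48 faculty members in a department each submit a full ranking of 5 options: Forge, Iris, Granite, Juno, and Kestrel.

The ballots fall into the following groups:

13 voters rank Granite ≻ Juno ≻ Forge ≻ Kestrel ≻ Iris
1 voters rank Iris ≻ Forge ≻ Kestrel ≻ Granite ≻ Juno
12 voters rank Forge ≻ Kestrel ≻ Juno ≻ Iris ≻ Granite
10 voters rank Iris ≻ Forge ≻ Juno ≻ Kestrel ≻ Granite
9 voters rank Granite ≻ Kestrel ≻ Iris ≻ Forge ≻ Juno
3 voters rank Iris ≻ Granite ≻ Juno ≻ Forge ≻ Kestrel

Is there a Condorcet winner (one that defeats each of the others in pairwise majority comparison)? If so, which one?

Head-to-head results (48 voters total):
Forge vs Iris: Forge wins 25–23.
Forge vs Granite: Granite wins 25–23.
Forge vs Juno: Forge wins 32–16.
Forge vs Kestrel: Forge wins 39–9.
Iris vs Granite: Iris wins 26–22.
Iris vs Juno: Juno wins 25–23.
Iris vs Kestrel: Kestrel wins 34–14.
Granite vs Juno: Granite wins 26–22.
Granite vs Kestrel: Granite wins 25–23.
Juno vs Kestrel: Juno wins 26–22.
No candidate beats all others: Forge beats Iris beats Granite beats Forge, a majority cycle.

None — there is no Condorcet winner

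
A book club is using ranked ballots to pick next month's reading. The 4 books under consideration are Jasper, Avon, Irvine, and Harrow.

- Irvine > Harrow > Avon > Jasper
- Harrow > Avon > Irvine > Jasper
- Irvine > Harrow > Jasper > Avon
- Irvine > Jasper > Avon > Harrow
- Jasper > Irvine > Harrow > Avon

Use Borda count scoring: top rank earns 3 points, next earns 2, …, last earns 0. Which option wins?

Borda scores:
  Jasper: 0 + 0 + 1 + 2 + 3 = 6
  Avon: 1 + 2 + 0 + 1 + 0 = 4
  Irvine: 3 + 1 + 3 + 3 + 2 = 12
  Harrow: 2 + 3 + 2 + 0 + 1 = 8
Irvine has the highest total.

Irvine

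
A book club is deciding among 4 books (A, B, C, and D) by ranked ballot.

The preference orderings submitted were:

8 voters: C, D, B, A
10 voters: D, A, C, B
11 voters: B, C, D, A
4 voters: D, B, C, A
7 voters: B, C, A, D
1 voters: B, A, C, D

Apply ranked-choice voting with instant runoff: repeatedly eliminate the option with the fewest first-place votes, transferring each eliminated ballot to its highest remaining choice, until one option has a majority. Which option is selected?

Round 1: B 19, D 14, C 8, A 0. A has the fewest and is eliminated.
Round 2: B 19, D 14, C 8. C has the fewest and is eliminated.
Round 3: D 22, B 19. D has a majority.

D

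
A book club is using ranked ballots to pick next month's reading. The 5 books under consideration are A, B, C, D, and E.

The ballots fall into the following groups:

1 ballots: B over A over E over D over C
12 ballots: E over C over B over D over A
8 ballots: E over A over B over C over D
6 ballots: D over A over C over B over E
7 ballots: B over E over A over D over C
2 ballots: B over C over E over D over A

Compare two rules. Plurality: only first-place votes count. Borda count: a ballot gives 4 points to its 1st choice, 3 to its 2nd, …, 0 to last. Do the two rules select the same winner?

Plurality first-place counts: A 0, B 10, C 0, D 6, E 20 → E.
Borda totals: A 59, B 86, C 62, D 46, E 107 → E.
The two rules agree on E.

Yes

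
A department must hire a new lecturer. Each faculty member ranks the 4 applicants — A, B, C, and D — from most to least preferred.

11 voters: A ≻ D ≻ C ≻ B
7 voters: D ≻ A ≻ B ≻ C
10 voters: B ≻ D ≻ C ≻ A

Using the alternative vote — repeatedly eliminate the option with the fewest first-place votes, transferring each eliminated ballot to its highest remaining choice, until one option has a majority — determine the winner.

A

Round 1: A 11, B 10, D 7, C 0. C has the fewest and is eliminated.
Round 2: A 11, B 10, D 7. D has the fewest and is eliminated.
Round 3: A 18, B 10. A has a majority.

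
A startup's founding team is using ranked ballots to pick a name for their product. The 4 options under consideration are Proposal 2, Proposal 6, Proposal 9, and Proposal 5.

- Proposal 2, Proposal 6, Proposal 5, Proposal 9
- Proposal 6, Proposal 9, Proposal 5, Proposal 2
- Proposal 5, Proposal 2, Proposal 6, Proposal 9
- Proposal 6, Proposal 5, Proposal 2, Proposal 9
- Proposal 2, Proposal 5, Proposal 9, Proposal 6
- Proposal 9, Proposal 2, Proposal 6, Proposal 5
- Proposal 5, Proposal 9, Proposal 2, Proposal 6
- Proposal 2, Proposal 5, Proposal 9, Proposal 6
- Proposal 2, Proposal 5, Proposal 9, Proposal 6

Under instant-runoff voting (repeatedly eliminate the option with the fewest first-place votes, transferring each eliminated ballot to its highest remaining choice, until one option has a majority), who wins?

Proposal 2

Round 1: Proposal 2 4, Proposal 6 2, Proposal 5 2, Proposal 9 1. Proposal 9 has the fewest and is eliminated.
Round 2: Proposal 2 5, Proposal 6 2, Proposal 5 2. Proposal 2 has a majority.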